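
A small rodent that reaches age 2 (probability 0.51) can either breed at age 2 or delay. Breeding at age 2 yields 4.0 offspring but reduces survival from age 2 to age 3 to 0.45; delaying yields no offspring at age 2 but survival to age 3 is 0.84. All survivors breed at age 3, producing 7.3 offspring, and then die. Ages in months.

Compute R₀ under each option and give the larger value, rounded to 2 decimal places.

breed at age 2: R₀ = 0.51 × (4.0 + 0.45 × 7.3) = 0.51 × 7.2850 = 3.7153
delay to age 3: R₀ = 0.51 × (0.84 × 7.3) = 0.51 × 6.1320 = 3.1273
Higher: breed at age 2 (3.7153).

3.72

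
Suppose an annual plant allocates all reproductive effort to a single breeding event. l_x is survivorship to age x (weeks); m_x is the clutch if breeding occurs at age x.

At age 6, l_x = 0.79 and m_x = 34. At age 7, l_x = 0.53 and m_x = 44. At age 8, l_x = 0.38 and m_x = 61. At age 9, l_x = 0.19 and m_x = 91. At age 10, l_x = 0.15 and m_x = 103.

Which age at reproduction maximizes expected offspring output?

Expected offspring if breeding at age x = l_x × m_x:
  age 6: 0.79 × 34 = 26.860
  age 7: 0.53 × 44 = 23.320
  age 8: 0.38 × 61 = 23.180
  age 9: 0.19 × 91 = 17.290
  age 10: 0.15 × 103 = 15.450
Maximum at age 6 (26.860).

6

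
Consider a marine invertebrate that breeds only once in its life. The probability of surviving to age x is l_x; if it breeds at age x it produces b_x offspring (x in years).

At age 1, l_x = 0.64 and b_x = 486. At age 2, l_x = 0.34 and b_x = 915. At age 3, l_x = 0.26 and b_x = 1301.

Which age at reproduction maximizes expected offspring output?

3

Expected offspring if breeding at age x = l_x × b_x:
  age 1: 0.64 × 486 = 311.040
  age 2: 0.34 × 915 = 311.100
  age 3: 0.26 × 1301 = 338.260
Maximum at age 3 (338.260).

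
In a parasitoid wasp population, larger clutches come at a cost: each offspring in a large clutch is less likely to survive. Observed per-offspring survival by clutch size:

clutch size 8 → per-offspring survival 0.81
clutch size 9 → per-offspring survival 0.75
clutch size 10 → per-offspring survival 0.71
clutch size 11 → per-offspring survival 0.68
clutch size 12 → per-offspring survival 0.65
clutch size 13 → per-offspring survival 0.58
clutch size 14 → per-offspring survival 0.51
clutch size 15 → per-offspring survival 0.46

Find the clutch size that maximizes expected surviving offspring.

12

Expected surviving offspring = c × s(c):
  c=8: 8 × 0.81 = 6.480
  c=9: 9 × 0.75 = 6.750
  c=10: 10 × 0.71 = 7.100
  c=11: 11 × 0.68 = 7.480
  c=12: 12 × 0.65 = 7.800
  c=13: 13 × 0.58 = 7.540
  c=14: 14 × 0.51 = 7.140
  c=15: 15 × 0.46 = 6.900
Maximum at c = 12 (7.800 surviving offspring).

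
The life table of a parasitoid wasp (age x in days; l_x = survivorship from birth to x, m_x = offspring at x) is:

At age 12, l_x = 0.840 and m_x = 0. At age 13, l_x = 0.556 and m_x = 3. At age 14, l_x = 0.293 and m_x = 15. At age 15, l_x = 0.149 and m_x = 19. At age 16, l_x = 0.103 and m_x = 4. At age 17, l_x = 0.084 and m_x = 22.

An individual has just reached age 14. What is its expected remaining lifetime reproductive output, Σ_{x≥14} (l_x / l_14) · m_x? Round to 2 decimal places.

l_14 = 0.293. Conditional survival from age 14 to x is l_x / l_14.
  x=14: (0.293/0.293) × 15 = 15.0000
  x=15: (0.149/0.293) × 19 = 9.6621
  x=16: (0.103/0.293) × 4 = 1.4061
  x=17: (0.084/0.293) × 22 = 6.3072
Sum = 15.0000 + 9.6621 + 1.4061 + 6.3072 = 32.3754

32.38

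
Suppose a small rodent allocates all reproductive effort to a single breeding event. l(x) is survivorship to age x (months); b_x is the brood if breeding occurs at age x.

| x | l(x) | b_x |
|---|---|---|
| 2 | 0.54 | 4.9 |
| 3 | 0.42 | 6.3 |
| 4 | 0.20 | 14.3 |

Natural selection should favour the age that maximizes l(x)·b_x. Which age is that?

4

Expected offspring if breeding at age x = l(x) × b_x:
  age 2: 0.54 × 4.9 = 2.646
  age 3: 0.42 × 6.3 = 2.646
  age 4: 0.20 × 14.3 = 2.860
Maximum at age 4 (2.860).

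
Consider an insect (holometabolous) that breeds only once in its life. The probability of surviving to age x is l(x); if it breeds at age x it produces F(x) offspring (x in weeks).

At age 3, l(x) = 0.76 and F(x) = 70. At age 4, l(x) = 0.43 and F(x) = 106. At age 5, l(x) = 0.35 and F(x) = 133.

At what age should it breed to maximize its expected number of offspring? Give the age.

Expected offspring if breeding at age x = l(x) × F(x):
  age 3: 0.76 × 70 = 53.200
  age 4: 0.43 × 106 = 45.580
  age 5: 0.35 × 133 = 46.550
Maximum at age 3 (53.200).

3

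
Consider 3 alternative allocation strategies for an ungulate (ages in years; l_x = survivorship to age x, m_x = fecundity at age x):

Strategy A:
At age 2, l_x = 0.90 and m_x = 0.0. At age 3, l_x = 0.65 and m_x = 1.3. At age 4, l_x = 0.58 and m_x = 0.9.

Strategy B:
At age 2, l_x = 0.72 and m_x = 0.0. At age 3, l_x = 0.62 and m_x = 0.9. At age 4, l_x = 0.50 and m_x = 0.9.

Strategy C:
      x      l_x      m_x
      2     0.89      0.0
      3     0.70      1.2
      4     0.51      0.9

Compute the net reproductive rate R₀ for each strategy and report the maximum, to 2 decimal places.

Strategy A: R₀ = 0.90×0.0 + 0.65×1.3 + 0.58×0.9 = 1.3670
Strategy B: R₀ = 0.72×0.0 + 0.62×0.9 + 0.50×0.9 = 1.0080
Strategy C: R₀ = 0.89×0.0 + 0.70×1.2 + 0.51×0.9 = 1.2990
Highest R₀: strategy A with 1.3670.

1.37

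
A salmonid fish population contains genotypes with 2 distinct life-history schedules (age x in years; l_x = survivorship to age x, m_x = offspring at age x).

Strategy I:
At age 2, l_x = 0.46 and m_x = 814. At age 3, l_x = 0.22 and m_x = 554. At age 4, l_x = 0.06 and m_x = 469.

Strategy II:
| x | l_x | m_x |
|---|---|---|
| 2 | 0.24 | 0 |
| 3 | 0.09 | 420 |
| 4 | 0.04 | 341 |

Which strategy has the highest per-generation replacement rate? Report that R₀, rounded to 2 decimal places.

Strategy I: R₀ = 0.46×814 + 0.22×554 + 0.06×469 = 524.4600
Strategy II: R₀ = 0.24×0 + 0.09×420 + 0.04×341 = 51.4400
Highest R₀: strategy I with 524.4600.

524.46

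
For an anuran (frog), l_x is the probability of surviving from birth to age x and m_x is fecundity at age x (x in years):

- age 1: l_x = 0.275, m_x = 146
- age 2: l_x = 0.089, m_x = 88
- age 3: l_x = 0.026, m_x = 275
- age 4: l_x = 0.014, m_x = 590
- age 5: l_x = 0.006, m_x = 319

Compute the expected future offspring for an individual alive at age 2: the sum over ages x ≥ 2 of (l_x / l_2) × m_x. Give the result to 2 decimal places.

282.65

l_2 = 0.089. Conditional survival from age 2 to x is l_x / l_2.
  x=2: (0.089/0.089) × 88 = 88.0000
  x=3: (0.026/0.089) × 275 = 80.3371
  x=4: (0.014/0.089) × 590 = 92.8090
  x=5: (0.006/0.089) × 319 = 21.5056
Sum = 88.0000 + 80.3371 + 92.8090 + 21.5056 = 282.6517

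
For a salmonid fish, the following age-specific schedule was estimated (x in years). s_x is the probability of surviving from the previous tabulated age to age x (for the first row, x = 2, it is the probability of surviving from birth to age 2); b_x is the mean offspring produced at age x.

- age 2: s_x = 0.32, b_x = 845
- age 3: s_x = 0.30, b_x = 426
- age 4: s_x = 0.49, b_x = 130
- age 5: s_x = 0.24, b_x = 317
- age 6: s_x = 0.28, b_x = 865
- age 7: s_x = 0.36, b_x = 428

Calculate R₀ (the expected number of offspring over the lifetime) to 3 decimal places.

324.211

Survivorship from birth: l_x = s_2·s_3·…·s_x.
  l_2 = 0.32000
  l_3 = 0.09600
  l_4 = 0.04704
  l_5 = 0.01129
  l_6 = 0.00316
  l_7 = 0.00114
R₀ = Σ l_x b_x:
  age 2: 0.32000 × 845 = 270.4000
  age 3: 0.09600 × 426 = 40.8960
  age 4: 0.04704 × 130 = 6.1152
  age 5: 0.01129 × 317 = 3.5789
  age 6: 0.00316 × 865 = 2.7334
  age 7: 0.00114 × 428 = 0.4879
R₀ = 270.4000 + 40.8960 + 6.1152 + 3.5789 + 2.7334 + 0.4879 = 324.2114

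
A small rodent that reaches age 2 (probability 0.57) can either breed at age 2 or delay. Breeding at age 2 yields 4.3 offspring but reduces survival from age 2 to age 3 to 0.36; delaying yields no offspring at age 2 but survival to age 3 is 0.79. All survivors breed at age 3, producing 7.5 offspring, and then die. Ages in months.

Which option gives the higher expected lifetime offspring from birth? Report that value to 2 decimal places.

breed at age 2: R₀ = 0.57 × (4.3 + 0.36 × 7.5) = 0.57 × 7.0000 = 3.9900
delay to age 3: R₀ = 0.57 × (0.79 × 7.5) = 0.57 × 5.9250 = 3.3773
Higher: breed at age 2 (3.9900).

3.99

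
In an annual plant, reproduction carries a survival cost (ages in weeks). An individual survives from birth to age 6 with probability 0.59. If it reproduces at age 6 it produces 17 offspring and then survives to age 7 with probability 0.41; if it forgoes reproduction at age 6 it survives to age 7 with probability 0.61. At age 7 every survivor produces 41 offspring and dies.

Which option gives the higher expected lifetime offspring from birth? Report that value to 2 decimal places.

19.95

breed at age 6: R₀ = 0.59 × (17 + 0.41 × 41) = 0.59 × 33.8100 = 19.9479
delay to age 7: R₀ = 0.59 × (0.61 × 41) = 0.59 × 25.0100 = 14.7559
Higher: breed at age 6 (19.9479).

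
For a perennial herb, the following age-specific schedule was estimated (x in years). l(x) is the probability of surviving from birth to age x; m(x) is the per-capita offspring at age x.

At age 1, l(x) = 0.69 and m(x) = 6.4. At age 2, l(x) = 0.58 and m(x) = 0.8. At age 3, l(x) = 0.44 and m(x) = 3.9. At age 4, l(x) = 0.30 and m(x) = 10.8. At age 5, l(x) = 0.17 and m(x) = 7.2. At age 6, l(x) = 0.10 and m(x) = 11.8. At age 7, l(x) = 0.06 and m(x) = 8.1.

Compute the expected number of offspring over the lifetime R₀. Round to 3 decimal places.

12.726

R₀ = Σ l(x) m(x):
  age 1: 0.69 × 6.4 = 4.4160
  age 2: 0.58 × 0.8 = 0.4640
  age 3: 0.44 × 3.9 = 1.7160
  age 4: 0.30 × 10.8 = 3.2400
  age 5: 0.17 × 7.2 = 1.2240
  age 6: 0.10 × 11.8 = 1.1800
  age 7: 0.06 × 8.1 = 0.4860
R₀ = 4.4160 + 0.4640 + 1.7160 + 3.2400 + 1.2240 + 1.1800 + 0.4860 = 12.7260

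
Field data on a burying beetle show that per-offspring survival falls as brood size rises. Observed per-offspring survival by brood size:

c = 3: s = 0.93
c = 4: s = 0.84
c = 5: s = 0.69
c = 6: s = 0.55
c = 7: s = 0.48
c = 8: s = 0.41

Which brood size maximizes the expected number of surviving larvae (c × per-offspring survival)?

Expected surviving larvae = c × s(c):
  c=3: 3 × 0.93 = 2.790
  c=4: 4 × 0.84 = 3.360
  c=5: 5 × 0.69 = 3.450
  c=6: 6 × 0.55 = 3.300
  c=7: 7 × 0.48 = 3.360
  c=8: 8 × 0.41 = 3.280
Maximum at c = 5 (3.450 surviving larvae).

5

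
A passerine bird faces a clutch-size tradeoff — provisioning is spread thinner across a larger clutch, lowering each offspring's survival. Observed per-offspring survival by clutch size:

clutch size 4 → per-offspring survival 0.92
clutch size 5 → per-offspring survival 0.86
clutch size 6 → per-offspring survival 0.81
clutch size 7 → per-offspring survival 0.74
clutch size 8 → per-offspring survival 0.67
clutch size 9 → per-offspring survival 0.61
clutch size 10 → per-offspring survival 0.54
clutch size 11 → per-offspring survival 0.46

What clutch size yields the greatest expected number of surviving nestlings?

Expected surviving nestlings = c × s(c):
  c=4: 4 × 0.92 = 3.680
  c=5: 5 × 0.86 = 4.300
  c=6: 6 × 0.81 = 4.860
  c=7: 7 × 0.74 = 5.180
  c=8: 8 × 0.67 = 5.360
  c=9: 9 × 0.61 = 5.490
  c=10: 10 × 0.54 = 5.400
  c=11: 11 × 0.46 = 5.060
Maximum at c = 9 (5.490 surviving nestlings).

9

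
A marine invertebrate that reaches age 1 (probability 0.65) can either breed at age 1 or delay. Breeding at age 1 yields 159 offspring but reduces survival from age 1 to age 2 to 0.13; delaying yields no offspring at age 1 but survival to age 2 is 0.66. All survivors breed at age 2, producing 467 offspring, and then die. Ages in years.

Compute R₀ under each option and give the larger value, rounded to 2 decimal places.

breed at age 1: R₀ = 0.65 × (159 + 0.13 × 467) = 0.65 × 219.7100 = 142.8115
delay to age 2: R₀ = 0.65 × (0.66 × 467) = 0.65 × 308.2200 = 200.3430
Higher: delay to age 2 (200.3430).

200.34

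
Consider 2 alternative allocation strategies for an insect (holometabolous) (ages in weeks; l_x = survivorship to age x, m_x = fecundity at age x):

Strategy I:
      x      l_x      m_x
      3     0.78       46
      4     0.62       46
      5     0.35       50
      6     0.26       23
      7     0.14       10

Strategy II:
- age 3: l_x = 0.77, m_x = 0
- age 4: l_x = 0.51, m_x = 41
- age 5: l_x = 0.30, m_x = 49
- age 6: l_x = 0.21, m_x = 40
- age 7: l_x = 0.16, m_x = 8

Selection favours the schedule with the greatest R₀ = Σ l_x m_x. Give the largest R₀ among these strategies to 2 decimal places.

89.28

Strategy I: R₀ = 0.78×46 + 0.62×46 + 0.35×50 + 0.26×23 + 0.14×10 = 89.2800
Strategy II: R₀ = 0.77×0 + 0.51×41 + 0.30×49 + 0.21×40 + 0.16×8 = 45.2900
Highest R₀: strategy I with 89.2800.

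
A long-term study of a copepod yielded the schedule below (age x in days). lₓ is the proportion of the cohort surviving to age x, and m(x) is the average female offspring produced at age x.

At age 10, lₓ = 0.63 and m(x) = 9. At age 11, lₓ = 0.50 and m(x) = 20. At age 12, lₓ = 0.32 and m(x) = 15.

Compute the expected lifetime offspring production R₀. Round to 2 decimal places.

20.47

R₀ = Σ lₓ m(x):
  age 10: 0.63 × 9 = 5.6700
  age 11: 0.50 × 20 = 10.0000
  age 12: 0.32 × 15 = 4.8000
R₀ = 5.6700 + 10.0000 + 4.8000 = 20.4700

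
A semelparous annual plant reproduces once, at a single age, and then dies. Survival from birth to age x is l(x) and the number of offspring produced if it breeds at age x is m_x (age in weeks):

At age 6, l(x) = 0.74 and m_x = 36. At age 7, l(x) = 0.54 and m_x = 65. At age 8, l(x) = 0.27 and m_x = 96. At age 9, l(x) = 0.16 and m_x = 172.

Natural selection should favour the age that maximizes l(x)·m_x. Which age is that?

Expected offspring if breeding at age x = l(x) × m_x:
  age 6: 0.74 × 36 = 26.640
  age 7: 0.54 × 65 = 35.100
  age 8: 0.27 × 96 = 25.920
  age 9: 0.16 × 172 = 27.520
Maximum at age 7 (35.100).

7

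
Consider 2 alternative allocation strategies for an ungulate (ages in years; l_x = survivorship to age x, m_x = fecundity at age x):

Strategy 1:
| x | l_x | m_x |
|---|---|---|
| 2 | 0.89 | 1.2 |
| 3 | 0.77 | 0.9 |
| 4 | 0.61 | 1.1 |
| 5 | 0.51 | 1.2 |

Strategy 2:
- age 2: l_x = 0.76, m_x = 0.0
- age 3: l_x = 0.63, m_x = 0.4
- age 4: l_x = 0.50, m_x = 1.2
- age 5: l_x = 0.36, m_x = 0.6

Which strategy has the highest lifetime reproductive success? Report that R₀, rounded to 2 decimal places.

3.04

Strategy 1: R₀ = 0.89×1.2 + 0.77×0.9 + 0.61×1.1 + 0.51×1.2 = 3.0440
Strategy 2: R₀ = 0.76×0.0 + 0.63×0.4 + 0.50×1.2 + 0.36×0.6 = 1.0680
Highest R₀: strategy 1 with 3.0440.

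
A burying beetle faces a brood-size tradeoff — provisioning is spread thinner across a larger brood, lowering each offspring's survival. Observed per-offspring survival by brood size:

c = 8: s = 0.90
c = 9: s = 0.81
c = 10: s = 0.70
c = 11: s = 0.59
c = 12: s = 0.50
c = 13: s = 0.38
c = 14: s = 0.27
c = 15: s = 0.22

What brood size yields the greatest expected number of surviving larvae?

Expected surviving larvae = c × s(c):
  c=8: 8 × 0.90 = 7.200
  c=9: 9 × 0.81 = 7.290
  c=10: 10 × 0.70 = 7.000
  c=11: 11 × 0.59 = 6.490
  c=12: 12 × 0.50 = 6.000
  c=13: 13 × 0.38 = 4.940
  c=14: 14 × 0.27 = 3.780
  c=15: 15 × 0.22 = 3.300
Maximum at c = 9 (7.290 surviving larvae).

9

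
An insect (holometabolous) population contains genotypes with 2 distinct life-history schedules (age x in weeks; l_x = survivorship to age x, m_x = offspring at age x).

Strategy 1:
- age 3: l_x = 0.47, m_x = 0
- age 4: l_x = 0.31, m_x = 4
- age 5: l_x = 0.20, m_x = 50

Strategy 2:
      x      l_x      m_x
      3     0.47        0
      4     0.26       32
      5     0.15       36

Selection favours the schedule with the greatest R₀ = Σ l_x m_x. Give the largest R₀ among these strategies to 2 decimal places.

Strategy 1: R₀ = 0.47×0 + 0.31×4 + 0.20×50 = 11.2400
Strategy 2: R₀ = 0.47×0 + 0.26×32 + 0.15×36 = 13.7200
Highest R₀: strategy 2 with 13.7200.

13.72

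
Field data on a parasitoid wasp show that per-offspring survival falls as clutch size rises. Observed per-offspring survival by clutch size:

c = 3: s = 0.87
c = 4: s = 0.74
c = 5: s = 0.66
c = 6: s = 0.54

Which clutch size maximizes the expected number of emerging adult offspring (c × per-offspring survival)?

Expected emerging adult offspring = c × s(c):
  c=3: 3 × 0.87 = 2.610
  c=4: 4 × 0.74 = 2.960
  c=5: 5 × 0.66 = 3.300
  c=6: 6 × 0.54 = 3.240
Maximum at c = 5 (3.300 emerging adult offspring).

5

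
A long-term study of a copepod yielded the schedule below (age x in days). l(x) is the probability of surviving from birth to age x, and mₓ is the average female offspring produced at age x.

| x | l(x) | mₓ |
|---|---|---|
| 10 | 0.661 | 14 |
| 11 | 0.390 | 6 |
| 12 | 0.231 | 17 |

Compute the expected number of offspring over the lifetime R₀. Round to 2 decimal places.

R₀ = Σ l(x) mₓ:
  age 10: 0.661 × 14 = 9.2540
  age 11: 0.390 × 6 = 2.3400
  age 12: 0.231 × 17 = 3.9270
R₀ = 9.2540 + 2.3400 + 3.9270 = 15.5210

15.52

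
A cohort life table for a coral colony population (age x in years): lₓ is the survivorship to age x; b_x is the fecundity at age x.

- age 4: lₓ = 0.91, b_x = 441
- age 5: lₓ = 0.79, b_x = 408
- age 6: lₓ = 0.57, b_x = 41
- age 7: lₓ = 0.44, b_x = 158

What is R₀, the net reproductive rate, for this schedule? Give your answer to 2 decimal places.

R₀ = Σ lₓ b_x:
  age 4: 0.91 × 441 = 401.3100
  age 5: 0.79 × 408 = 322.3200
  age 6: 0.57 × 41 = 23.3700
  age 7: 0.44 × 158 = 69.5200
R₀ = 401.3100 + 322.3200 + 23.3700 + 69.5200 = 816.5200

816.52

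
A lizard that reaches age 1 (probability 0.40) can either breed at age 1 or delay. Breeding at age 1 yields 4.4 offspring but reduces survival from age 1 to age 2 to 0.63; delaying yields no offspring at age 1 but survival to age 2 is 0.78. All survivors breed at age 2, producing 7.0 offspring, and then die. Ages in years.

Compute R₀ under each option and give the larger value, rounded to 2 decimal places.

breed at age 1: R₀ = 0.40 × (4.4 + 0.63 × 7.0) = 0.40 × 8.8100 = 3.5240
delay to age 2: R₀ = 0.40 × (0.78 × 7.0) = 0.40 × 5.4600 = 2.1840
Higher: breed at age 1 (3.5240).

3.52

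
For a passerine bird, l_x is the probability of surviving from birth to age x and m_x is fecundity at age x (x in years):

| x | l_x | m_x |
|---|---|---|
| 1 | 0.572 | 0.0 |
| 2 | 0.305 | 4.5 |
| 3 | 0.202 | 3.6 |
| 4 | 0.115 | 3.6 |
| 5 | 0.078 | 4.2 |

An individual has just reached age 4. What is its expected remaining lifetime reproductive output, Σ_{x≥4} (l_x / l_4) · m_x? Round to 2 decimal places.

6.45

l_4 = 0.115. Conditional survival from age 4 to x is l_x / l_4.
  x=4: (0.115/0.115) × 3.6 = 3.6000
  x=5: (0.078/0.115) × 4.2 = 2.8487
Sum = 3.6000 + 2.8487 = 6.4487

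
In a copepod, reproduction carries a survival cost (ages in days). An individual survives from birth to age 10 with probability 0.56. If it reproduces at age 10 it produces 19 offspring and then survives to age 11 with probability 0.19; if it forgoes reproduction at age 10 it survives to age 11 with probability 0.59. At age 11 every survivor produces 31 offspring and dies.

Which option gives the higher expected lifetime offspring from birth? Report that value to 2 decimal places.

13.94

breed at age 10: R₀ = 0.56 × (19 + 0.19 × 31) = 0.56 × 24.8900 = 13.9384
delay to age 11: R₀ = 0.56 × (0.59 × 31) = 0.56 × 18.2900 = 10.2424
Higher: breed at age 10 (13.9384).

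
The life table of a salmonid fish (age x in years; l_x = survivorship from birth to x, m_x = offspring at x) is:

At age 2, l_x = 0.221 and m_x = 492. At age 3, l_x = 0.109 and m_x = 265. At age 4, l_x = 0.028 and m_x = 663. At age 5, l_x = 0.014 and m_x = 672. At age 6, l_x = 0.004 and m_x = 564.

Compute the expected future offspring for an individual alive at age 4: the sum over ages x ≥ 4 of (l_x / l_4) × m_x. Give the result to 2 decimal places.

l_4 = 0.028. Conditional survival from age 4 to x is l_x / l_4.
  x=4: (0.028/0.028) × 663 = 663.0000
  x=5: (0.014/0.028) × 672 = 336.0000
  x=6: (0.004/0.028) × 564 = 80.5714
Sum = 663.0000 + 336.0000 + 80.5714 = 1079.5714

1079.57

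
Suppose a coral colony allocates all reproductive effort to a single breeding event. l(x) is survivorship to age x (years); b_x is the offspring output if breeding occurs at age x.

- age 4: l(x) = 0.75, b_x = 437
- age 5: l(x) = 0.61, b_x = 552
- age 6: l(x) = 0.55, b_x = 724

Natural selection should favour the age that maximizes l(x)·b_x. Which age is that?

6

Expected offspring if breeding at age x = l(x) × b_x:
  age 4: 0.75 × 437 = 327.750
  age 5: 0.61 × 552 = 336.720
  age 6: 0.55 × 724 = 398.200
Maximum at age 6 (398.200).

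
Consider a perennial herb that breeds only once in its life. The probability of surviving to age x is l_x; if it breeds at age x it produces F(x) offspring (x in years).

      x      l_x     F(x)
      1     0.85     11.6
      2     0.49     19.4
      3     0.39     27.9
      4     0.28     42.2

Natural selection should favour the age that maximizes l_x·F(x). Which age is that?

4

Expected offspring if breeding at age x = l_x × F(x):
  age 1: 0.85 × 11.6 = 9.860
  age 2: 0.49 × 19.4 = 9.506
  age 3: 0.39 × 27.9 = 10.881
  age 4: 0.28 × 42.2 = 11.816
Maximum at age 4 (11.816).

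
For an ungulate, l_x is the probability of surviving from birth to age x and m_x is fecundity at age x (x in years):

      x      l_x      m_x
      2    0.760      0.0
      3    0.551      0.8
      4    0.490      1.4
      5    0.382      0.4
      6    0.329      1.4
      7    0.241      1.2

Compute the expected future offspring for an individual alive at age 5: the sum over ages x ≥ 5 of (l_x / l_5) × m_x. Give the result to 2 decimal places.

2.36

l_5 = 0.382. Conditional survival from age 5 to x is l_x / l_5.
  x=5: (0.382/0.382) × 0.4 = 0.4000
  x=6: (0.329/0.382) × 1.4 = 1.2058
  x=7: (0.241/0.382) × 1.2 = 0.7571
Sum = 0.4000 + 1.2058 + 0.7571 = 2.3628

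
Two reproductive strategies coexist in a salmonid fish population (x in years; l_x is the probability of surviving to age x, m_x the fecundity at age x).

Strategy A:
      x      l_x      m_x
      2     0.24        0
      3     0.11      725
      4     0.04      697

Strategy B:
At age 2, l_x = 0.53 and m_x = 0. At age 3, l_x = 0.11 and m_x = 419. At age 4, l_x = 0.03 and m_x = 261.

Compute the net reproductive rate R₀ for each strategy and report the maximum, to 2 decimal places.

107.63

Strategy A: R₀ = 0.24×0 + 0.11×725 + 0.04×697 = 107.6300
Strategy B: R₀ = 0.53×0 + 0.11×419 + 0.03×261 = 53.9200
Highest R₀: strategy A with 107.6300.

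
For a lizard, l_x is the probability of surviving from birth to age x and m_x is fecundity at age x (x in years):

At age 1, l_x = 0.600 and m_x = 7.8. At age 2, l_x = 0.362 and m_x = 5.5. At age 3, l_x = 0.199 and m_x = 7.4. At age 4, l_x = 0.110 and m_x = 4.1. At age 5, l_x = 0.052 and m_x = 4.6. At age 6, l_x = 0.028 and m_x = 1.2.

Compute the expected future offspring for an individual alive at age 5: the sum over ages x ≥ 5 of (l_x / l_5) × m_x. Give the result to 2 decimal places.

5.25

l_5 = 0.052. Conditional survival from age 5 to x is l_x / l_5.
  x=5: (0.052/0.052) × 4.6 = 4.6000
  x=6: (0.028/0.052) × 1.2 = 0.6462
Sum = 4.6000 + 0.6462 = 5.2462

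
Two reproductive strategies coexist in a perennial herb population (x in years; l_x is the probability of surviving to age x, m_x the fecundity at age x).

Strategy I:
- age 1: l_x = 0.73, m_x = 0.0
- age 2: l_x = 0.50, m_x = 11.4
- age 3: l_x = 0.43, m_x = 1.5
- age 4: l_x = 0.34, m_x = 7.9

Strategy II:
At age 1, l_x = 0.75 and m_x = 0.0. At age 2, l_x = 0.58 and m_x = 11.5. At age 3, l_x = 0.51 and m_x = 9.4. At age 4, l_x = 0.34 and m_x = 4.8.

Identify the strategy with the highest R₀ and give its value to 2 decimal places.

Strategy I: R₀ = 0.73×0.0 + 0.50×11.4 + 0.43×1.5 + 0.34×7.9 = 9.0310
Strategy II: R₀ = 0.75×0.0 + 0.58×11.5 + 0.51×9.4 + 0.34×4.8 = 13.0960
Highest R₀: strategy II with 13.0960.

13.10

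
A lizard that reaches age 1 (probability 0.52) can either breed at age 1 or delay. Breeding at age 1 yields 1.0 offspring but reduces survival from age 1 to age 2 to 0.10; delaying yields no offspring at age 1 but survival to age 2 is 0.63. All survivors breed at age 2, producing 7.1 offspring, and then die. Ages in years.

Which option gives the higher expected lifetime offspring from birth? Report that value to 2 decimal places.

breed at age 1: R₀ = 0.52 × (1.0 + 0.10 × 7.1) = 0.52 × 1.7100 = 0.8892
delay to age 2: R₀ = 0.52 × (0.63 × 7.1) = 0.52 × 4.4730 = 2.3260
Higher: delay to age 2 (2.3260).

2.33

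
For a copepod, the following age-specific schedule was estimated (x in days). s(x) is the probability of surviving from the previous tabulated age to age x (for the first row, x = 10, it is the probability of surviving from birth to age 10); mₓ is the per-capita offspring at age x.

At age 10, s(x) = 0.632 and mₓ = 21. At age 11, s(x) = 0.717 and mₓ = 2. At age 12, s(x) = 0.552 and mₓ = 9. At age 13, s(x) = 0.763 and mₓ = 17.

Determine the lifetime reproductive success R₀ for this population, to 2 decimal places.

Survivorship from birth: l_x = s_10·s_11·…·s_x.
  l_10 = 0.63200
  l_11 = 0.45314
  l_12 = 0.25014
  l_13 = 0.19085
R₀ = Σ l_x mₓ:
  age 10: 0.63200 × 21 = 13.2720
  age 11: 0.45314 × 2 = 0.9063
  age 12: 0.25014 × 9 = 2.2513
  age 13: 0.19085 × 17 = 3.2445
R₀ = 13.2720 + 0.9063 + 2.2513 + 3.2445 = 19.6740

19.67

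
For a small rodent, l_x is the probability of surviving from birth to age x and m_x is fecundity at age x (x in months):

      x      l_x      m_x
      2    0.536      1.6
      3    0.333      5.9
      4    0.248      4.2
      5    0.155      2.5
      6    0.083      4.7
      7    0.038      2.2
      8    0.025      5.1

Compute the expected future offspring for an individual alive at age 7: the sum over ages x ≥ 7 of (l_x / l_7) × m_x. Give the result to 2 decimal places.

5.56

l_7 = 0.038. Conditional survival from age 7 to x is l_x / l_7.
  x=7: (0.038/0.038) × 2.2 = 2.2000
  x=8: (0.025/0.038) × 5.1 = 3.3553
Sum = 2.2000 + 3.3553 = 5.5553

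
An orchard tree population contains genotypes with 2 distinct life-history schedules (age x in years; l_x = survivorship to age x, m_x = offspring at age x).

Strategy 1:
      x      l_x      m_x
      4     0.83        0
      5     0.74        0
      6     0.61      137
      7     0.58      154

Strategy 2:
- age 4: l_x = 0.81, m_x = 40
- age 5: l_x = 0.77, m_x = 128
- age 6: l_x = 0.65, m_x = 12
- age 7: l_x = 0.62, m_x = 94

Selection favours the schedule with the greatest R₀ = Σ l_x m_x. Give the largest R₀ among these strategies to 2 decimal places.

197.04

Strategy 1: R₀ = 0.83×0 + 0.74×0 + 0.61×137 + 0.58×154 = 172.8900
Strategy 2: R₀ = 0.81×40 + 0.77×128 + 0.65×12 + 0.62×94 = 197.0400
Highest R₀: strategy 2 with 197.0400.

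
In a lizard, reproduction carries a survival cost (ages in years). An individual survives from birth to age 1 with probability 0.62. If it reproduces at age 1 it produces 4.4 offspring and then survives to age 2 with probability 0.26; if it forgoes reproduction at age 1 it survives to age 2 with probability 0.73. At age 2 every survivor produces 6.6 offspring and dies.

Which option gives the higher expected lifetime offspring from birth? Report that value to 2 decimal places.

3.79

breed at age 1: R₀ = 0.62 × (4.4 + 0.26 × 6.6) = 0.62 × 6.1160 = 3.7919
delay to age 2: R₀ = 0.62 × (0.73 × 6.6) = 0.62 × 4.8180 = 2.9872
Higher: breed at age 1 (3.7919).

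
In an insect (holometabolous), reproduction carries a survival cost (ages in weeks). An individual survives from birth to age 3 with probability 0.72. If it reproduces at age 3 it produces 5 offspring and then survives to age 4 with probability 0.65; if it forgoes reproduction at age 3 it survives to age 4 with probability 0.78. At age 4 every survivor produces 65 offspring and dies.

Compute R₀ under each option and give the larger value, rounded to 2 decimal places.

36.50

breed at age 3: R₀ = 0.72 × (5 + 0.65 × 65) = 0.72 × 47.2500 = 34.0200
delay to age 4: R₀ = 0.72 × (0.78 × 65) = 0.72 × 50.7000 = 36.5040
Higher: delay to age 4 (36.5040).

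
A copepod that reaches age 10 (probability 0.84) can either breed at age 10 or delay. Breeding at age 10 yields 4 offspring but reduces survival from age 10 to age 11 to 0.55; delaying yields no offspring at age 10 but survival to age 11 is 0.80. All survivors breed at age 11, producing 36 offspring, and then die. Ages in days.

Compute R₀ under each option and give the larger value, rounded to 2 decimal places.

24.19

breed at age 10: R₀ = 0.84 × (4 + 0.55 × 36) = 0.84 × 23.8000 = 19.9920
delay to age 11: R₀ = 0.84 × (0.80 × 36) = 0.84 × 28.8000 = 24.1920
Higher: delay to age 11 (24.1920).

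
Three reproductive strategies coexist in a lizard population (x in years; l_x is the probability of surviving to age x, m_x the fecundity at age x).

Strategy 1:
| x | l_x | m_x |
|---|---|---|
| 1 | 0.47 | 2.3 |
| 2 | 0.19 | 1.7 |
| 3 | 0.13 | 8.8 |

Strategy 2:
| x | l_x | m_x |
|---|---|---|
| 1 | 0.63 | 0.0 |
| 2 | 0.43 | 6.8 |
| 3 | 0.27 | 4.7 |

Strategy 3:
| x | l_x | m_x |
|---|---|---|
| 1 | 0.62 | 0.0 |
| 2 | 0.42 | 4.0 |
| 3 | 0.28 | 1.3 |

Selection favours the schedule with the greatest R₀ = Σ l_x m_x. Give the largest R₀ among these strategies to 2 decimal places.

4.19

Strategy 1: R₀ = 0.47×2.3 + 0.19×1.7 + 0.13×8.8 = 2.5480
Strategy 2: R₀ = 0.63×0.0 + 0.43×6.8 + 0.27×4.7 = 4.1930
Strategy 3: R₀ = 0.62×0.0 + 0.42×4.0 + 0.28×1.3 = 2.0440
Highest R₀: strategy 2 with 4.1930.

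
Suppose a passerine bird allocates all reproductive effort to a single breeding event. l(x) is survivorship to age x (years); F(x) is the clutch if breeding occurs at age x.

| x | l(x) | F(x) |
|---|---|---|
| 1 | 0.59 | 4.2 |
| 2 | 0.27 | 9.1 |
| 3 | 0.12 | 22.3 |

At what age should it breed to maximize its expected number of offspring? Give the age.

Expected offspring if breeding at age x = l(x) × F(x):
  age 1: 0.59 × 4.2 = 2.478
  age 2: 0.27 × 9.1 = 2.457
  age 3: 0.12 × 22.3 = 2.676
Maximum at age 3 (2.676).

3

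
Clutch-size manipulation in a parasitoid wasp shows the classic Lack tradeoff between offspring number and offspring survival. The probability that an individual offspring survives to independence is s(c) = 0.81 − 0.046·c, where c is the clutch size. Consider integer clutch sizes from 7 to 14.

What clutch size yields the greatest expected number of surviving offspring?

9

Expected surviving offspring = c × s(c):
  c=7: 7 × 0.488 = 3.416
  c=8: 8 × 0.442 = 3.536
  c=9: 9 × 0.396 = 3.564
  c=10: 10 × 0.350 = 3.500
  c=11: 11 × 0.304 = 3.344
  c=12: 12 × 0.258 = 3.096
  c=13: 13 × 0.212 = 2.756
  c=14: 14 × 0.166 = 2.324
Maximum at c = 9 (3.564 surviving offspring).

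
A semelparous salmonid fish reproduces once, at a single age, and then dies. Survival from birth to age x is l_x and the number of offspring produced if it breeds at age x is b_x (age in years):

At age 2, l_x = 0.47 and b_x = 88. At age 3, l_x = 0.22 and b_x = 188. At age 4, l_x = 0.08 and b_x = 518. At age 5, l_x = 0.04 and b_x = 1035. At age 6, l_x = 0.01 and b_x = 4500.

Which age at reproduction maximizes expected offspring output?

Expected offspring if breeding at age x = l_x × b_x:
  age 2: 0.47 × 88 = 41.360
  age 3: 0.22 × 188 = 41.360
  age 4: 0.08 × 518 = 41.440
  age 5: 0.04 × 1035 = 41.400
  age 6: 0.01 × 4500 = 45.000
Maximum at age 6 (45.000).

6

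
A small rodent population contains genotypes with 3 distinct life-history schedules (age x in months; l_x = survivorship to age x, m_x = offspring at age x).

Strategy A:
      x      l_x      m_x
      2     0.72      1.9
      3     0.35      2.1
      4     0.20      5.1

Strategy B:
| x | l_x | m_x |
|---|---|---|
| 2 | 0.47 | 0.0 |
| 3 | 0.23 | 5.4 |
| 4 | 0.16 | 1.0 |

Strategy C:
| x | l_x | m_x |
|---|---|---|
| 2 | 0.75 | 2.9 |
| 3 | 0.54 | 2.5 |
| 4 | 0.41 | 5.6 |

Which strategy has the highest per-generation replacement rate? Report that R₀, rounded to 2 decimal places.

5.82

Strategy A: R₀ = 0.72×1.9 + 0.35×2.1 + 0.20×5.1 = 3.1230
Strategy B: R₀ = 0.47×0.0 + 0.23×5.4 + 0.16×1.0 = 1.4020
Strategy C: R₀ = 0.75×2.9 + 0.54×2.5 + 0.41×5.6 = 5.8210
Highest R₀: strategy C with 5.8210.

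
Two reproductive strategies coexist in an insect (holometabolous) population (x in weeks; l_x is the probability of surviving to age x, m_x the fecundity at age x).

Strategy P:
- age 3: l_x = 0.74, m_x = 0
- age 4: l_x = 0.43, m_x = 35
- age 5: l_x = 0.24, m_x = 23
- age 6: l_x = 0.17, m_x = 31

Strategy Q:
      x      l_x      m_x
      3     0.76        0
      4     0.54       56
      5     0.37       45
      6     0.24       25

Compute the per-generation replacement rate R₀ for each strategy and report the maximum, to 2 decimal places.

Strategy P: R₀ = 0.74×0 + 0.43×35 + 0.24×23 + 0.17×31 = 25.8400
Strategy Q: R₀ = 0.76×0 + 0.54×56 + 0.37×45 + 0.24×25 = 52.8900
Highest R₀: strategy Q with 52.8900.

52.89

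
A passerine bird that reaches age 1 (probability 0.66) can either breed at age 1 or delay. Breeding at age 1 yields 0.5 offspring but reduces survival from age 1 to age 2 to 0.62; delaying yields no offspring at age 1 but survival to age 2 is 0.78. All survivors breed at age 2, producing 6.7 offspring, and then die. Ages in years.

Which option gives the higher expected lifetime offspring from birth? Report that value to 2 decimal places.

3.45

breed at age 1: R₀ = 0.66 × (0.5 + 0.62 × 6.7) = 0.66 × 4.6540 = 3.0716
delay to age 2: R₀ = 0.66 × (0.78 × 6.7) = 0.66 × 5.2260 = 3.4492
Higher: delay to age 2 (3.4492).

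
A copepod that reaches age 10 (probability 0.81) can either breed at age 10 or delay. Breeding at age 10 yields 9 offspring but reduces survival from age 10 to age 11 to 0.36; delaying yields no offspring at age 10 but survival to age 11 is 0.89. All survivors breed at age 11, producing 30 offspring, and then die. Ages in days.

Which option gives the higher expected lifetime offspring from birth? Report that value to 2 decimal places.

breed at age 10: R₀ = 0.81 × (9 + 0.36 × 30) = 0.81 × 19.8000 = 16.0380
delay to age 11: R₀ = 0.81 × (0.89 × 30) = 0.81 × 26.7000 = 21.6270
Higher: delay to age 11 (21.6270).

21.63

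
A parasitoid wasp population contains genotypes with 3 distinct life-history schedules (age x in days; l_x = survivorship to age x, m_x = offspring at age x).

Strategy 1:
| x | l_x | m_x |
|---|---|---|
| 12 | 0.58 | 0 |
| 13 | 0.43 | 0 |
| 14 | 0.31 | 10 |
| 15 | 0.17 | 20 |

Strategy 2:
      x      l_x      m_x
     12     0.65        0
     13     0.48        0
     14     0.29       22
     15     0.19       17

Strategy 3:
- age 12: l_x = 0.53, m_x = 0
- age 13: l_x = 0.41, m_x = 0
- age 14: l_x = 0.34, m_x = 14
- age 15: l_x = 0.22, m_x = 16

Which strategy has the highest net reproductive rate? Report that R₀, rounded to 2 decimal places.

Strategy 1: R₀ = 0.58×0 + 0.43×0 + 0.31×10 + 0.17×20 = 6.5000
Strategy 2: R₀ = 0.65×0 + 0.48×0 + 0.29×22 + 0.19×17 = 9.6100
Strategy 3: R₀ = 0.53×0 + 0.41×0 + 0.34×14 + 0.22×16 = 8.2800
Highest R₀: strategy 2 with 9.6100.

9.61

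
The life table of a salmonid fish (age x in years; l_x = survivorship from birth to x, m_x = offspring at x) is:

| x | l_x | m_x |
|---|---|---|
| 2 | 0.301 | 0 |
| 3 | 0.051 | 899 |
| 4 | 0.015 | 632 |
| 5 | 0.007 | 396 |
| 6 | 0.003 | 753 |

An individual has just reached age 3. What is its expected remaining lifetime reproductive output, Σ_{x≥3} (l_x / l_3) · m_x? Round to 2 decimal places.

1183.53

l_3 = 0.051. Conditional survival from age 3 to x is l_x / l_3.
  x=3: (0.051/0.051) × 899 = 899.0000
  x=4: (0.015/0.051) × 632 = 185.8824
  x=5: (0.007/0.051) × 396 = 54.3529
  x=6: (0.003/0.051) × 753 = 44.2941
Sum = 899.0000 + 185.8824 + 54.3529 + 44.2941 = 1183.5294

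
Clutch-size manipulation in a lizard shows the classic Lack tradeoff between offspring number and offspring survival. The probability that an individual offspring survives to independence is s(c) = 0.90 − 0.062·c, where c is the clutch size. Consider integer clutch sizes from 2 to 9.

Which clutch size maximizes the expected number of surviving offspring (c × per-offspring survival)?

Expected surviving offspring = c × s(c):
  c=2: 2 × 0.776 = 1.552
  c=3: 3 × 0.714 = 2.142
  c=4: 4 × 0.652 = 2.608
  c=5: 5 × 0.590 = 2.950
  c=6: 6 × 0.528 = 3.168
  c=7: 7 × 0.466 = 3.262
  c=8: 8 × 0.404 = 3.232
  c=9: 9 × 0.342 = 3.078
Maximum at c = 7 (3.262 surviving offspring).

7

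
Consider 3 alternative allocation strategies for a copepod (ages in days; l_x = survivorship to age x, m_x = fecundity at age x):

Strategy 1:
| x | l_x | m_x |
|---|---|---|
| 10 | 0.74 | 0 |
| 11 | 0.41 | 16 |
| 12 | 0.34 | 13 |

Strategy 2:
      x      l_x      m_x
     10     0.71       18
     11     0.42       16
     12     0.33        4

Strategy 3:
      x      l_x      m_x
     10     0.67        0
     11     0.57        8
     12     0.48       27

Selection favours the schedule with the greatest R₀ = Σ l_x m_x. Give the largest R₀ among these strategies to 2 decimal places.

Strategy 1: R₀ = 0.74×0 + 0.41×16 + 0.34×13 = 10.9800
Strategy 2: R₀ = 0.71×18 + 0.42×16 + 0.33×4 = 20.8200
Strategy 3: R₀ = 0.67×0 + 0.57×8 + 0.48×27 = 17.5200
Highest R₀: strategy 2 with 20.8200.

20.82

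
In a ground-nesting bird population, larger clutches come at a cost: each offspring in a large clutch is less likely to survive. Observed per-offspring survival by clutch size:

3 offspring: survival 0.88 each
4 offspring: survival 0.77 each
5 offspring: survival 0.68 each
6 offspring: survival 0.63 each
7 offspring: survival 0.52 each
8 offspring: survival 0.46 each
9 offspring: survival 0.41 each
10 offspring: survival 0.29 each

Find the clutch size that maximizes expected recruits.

Expected recruits = c × s(c):
  c=3: 3 × 0.88 = 2.640
  c=4: 4 × 0.77 = 3.080
  c=5: 5 × 0.68 = 3.400
  c=6: 6 × 0.63 = 3.780
  c=7: 7 × 0.52 = 3.640
  c=8: 8 × 0.46 = 3.680
  c=9: 9 × 0.41 = 3.690
  c=10: 10 × 0.29 = 2.900
Maximum at c = 6 (3.780 recruits).

6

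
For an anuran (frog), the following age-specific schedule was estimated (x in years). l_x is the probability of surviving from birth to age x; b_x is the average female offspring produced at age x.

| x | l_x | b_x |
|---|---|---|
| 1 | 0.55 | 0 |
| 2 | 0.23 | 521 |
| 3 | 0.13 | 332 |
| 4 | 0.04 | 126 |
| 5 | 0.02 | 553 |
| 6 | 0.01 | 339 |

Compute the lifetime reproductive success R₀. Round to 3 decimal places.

R₀ = Σ l_x b_x:
  age 1: 0.55 × 0 = 0.0000
  age 2: 0.23 × 521 = 119.8300
  age 3: 0.13 × 332 = 43.1600
  age 4: 0.04 × 126 = 5.0400
  age 5: 0.02 × 553 = 11.0600
  age 6: 0.01 × 339 = 3.3900
R₀ = 0.0000 + 119.8300 + 43.1600 + 5.0400 + 11.0600 + 3.3900 = 182.4800

182.480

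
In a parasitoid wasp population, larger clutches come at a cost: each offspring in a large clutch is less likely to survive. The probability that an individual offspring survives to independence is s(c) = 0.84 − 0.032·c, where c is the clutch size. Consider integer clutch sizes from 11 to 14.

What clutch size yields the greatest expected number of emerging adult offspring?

Expected emerging adult offspring = c × s(c):
  c=11: 11 × 0.488 = 5.368
  c=12: 12 × 0.456 = 5.472
  c=13: 13 × 0.424 = 5.512
  c=14: 14 × 0.392 = 5.488
Maximum at c = 13 (5.512 emerging adult offspring).

13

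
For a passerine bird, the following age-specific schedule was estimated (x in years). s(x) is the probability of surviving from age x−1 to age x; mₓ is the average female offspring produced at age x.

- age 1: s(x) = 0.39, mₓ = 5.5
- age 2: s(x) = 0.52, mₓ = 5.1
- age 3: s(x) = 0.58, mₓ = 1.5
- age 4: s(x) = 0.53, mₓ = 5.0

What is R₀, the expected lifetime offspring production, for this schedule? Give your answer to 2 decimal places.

3.67

Survivorship from birth: l_x = s_1·s_2·…·s_x.
  l_1 = 0.39000
  l_2 = 0.20280
  l_3 = 0.11762
  l_4 = 0.06234
R₀ = Σ l_x mₓ:
  age 1: 0.39000 × 5.5 = 2.1450
  age 2: 0.20280 × 5.1 = 1.0343
  age 3: 0.11762 × 1.5 = 0.1764
  age 4: 0.06234 × 5.0 = 0.3117
R₀ = 2.1450 + 1.0343 + 0.1764 + 0.3117 = 3.6674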